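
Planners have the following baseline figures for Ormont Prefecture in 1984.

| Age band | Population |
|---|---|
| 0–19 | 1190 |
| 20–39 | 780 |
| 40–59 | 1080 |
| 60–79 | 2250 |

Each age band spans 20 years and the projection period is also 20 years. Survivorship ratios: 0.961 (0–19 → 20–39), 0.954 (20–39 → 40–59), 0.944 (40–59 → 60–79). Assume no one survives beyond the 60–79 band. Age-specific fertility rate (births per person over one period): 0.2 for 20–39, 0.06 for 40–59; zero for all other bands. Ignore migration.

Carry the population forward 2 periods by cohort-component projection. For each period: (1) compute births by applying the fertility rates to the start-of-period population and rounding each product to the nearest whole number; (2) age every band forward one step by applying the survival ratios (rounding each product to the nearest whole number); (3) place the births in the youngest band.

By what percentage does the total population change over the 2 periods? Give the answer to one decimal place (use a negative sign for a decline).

Period 1.
Births: 780 × 0.2 = 156, 1080 × 0.06 = 65 → total 221
20–39: 1190 × 0.961 = 1144
40–59: 780 × 0.954 = 744
60–79: 1080 × 0.944 = 1020
Giving 221 / 1144 / 744 / 1020.
Period 2.
Births: 1144 × 0.2 = 229, 744 × 0.06 = 45 → total 274
20–39: 221 × 0.961 = 212
40–59: 1144 × 0.954 = 1091
60–79: 744 × 0.944 = 702
Giving 274 / 212 / 1091 / 702.
Total: 5300 → 2279; change = -3021; percentage change = -57.0%

-57.0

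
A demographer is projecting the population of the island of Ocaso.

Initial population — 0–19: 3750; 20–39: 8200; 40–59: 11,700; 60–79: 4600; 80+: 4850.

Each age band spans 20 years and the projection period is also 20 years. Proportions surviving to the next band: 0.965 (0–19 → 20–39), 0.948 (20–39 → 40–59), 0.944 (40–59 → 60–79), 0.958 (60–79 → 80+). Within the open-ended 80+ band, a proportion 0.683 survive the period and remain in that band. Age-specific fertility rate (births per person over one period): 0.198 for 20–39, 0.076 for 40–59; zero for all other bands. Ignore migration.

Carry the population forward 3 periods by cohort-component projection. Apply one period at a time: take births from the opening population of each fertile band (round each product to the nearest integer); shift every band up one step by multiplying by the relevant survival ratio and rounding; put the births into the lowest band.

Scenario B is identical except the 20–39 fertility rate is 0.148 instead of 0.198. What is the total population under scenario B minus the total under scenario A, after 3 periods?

Let group 1 be 0–19 through group 5 = 80+.
[period 1]
Births: 8200 * 0.198 = 1624 ; 11700 * 0.076 = 889 — total 2513
Group 2: 3750 * 0.965 = 3619
Group 3: 8200 * 0.948 = 7774
Group 4: 11700 * 0.944 = 11045
Group 5: 4600 * 0.958 + 4850 * 0.683 = 4407 + 3313 = 7720
Population now: 0–19=2513, 20–39=3619, 40–59=7774, 60–79=11045, 80+=7720
[period 2]
Births: 3619 * 0.198 = 717 ; 7774 * 0.076 = 591 — total 1308
Group 2: 2513 * 0.965 = 2425
Group 3: 3619 * 0.948 = 3431
Group 4: 7774 * 0.944 = 7339
Group 5: 11045 * 0.958 + 7720 * 0.683 = 10581 + 5273 = 15854
Population now: 0–19=1308, 20–39=2425, 40–59=3431, 60–79=7339, 80+=15854
[period 3]
Births: 2425 * 0.198 = 480 ; 3431 * 0.076 = 261 — total 741
Group 2: 1308 * 0.965 = 1262
Group 3: 2425 * 0.948 = 2299
Group 4: 3431 * 0.944 = 3239
Group 5: 7339 * 0.958 + 15854 * 0.683 = 7031 + 10828 = 17859
Population now: 0–19=741, 20–39=1262, 40–59=2299, 60–79=3239, 80+=17859
Scenario A total after 3 periods: 25400
Scenario B projection —
[period 1]
Births: 8200 * 0.148 = 1214 ; 11700 * 0.076 = 889 — total 2103
Group 2: 3750 * 0.965 = 3619
Group 3: 8200 * 0.948 = 7774
Group 4: 11700 * 0.944 = 11045
Group 5: 4600 * 0.958 + 4850 * 0.683 = 4407 + 3313 = 7720
Population now: 0–19=2103, 20–39=3619, 40–59=7774, 60–79=11045, 80+=7720
[period 2]
Births: 3619 * 0.148 = 536 ; 7774 * 0.076 = 591 — total 1127
Group 2: 2103 * 0.965 = 2029
Group 3: 3619 * 0.948 = 3431
Group 4: 7774 * 0.944 = 7339
Group 5: 11045 * 0.958 + 7720 * 0.683 = 10581 + 5273 = 15854
Population now: 0–19=1127, 20–39=2029, 40–59=3431, 60–79=7339, 80+=15854
[period 3]
Births: 2029 * 0.148 = 300 ; 3431 * 0.076 = 261 — total 561
Group 2: 1127 * 0.965 = 1088
Group 3: 2029 * 0.948 = 1923
Group 4: 3431 * 0.944 = 3239
Group 5: 7339 * 0.958 + 15854 * 0.683 = 7031 + 10828 = 17859
Population now: 0–19=561, 20–39=1088, 40–59=1923, 60–79=3239, 80+=17859
Scenario B total after 3 periods: 24670
Difference B − A = 24670 − 25400 = -730

-730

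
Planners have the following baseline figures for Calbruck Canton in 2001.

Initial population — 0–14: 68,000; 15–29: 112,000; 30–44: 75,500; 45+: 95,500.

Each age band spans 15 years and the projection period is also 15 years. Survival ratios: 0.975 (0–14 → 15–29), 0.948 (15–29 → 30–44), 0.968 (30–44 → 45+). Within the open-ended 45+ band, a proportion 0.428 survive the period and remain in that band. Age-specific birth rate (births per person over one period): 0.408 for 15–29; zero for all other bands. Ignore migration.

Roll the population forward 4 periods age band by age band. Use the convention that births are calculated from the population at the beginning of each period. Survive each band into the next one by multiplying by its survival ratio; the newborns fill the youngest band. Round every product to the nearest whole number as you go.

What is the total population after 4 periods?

Numbering the bands 1..4 from youngest to oldest:
After projecting period 1:
Births: 112000 * 0.408 = 45696
Band 2: 68000 * 0.975 = 66300
Band 3: 112000 * 0.948 = 106176
Band 4: 75500 * 0.968 + 95500 * 0.428 = 73084 + 40874 = 113958
→ [45696, 66300, 106176, 113958]
After projecting period 2:
Births: 66300 * 0.408 = 27050
Band 2: 45696 * 0.975 = 44554
Band 3: 66300 * 0.948 = 62852
Band 4: 106176 * 0.968 + 113958 * 0.428 = 102778 + 48774 = 151552
→ [27050, 44554, 62852, 151552]
After projecting period 3:
Births: 44554 * 0.408 = 18178
Band 2: 27050 * 0.975 = 26374
Band 3: 44554 * 0.948 = 42237
Band 4: 62852 * 0.968 + 151552 * 0.428 = 60841 + 64864 = 125705
→ [18178, 26374, 42237, 125705]
After projecting period 4:
Births: 26374 * 0.408 = 10761
Band 2: 18178 * 0.975 = 17724
Band 3: 26374 * 0.948 = 25003
Band 4: 42237 * 0.968 + 125705 * 0.428 = 40885 + 53802 = 94687
→ [10761, 17724, 25003, 94687]
Total after period 4: 10761 + 17724 + 25003 + 94687 = 148175

148175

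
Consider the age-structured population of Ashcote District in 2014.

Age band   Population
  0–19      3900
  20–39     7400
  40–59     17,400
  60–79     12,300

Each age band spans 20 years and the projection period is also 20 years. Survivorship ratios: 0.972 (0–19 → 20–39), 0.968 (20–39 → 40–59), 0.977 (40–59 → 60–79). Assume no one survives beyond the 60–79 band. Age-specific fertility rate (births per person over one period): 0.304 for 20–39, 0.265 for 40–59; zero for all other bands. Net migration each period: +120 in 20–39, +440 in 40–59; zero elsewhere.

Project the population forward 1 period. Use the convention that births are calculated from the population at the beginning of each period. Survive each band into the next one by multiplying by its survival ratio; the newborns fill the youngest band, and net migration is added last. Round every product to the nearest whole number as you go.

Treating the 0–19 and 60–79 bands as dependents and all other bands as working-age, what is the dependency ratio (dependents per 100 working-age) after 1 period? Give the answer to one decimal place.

Call the bands 1 to 4, youngest first.
Period 1.
Births: 7400 * 0.304 = 2250, 17400 * 0.265 = 4611 → 6861
Band 2: 3900 * 0.972 = 3791
Band 3: 7400 * 0.968 = 7163
Band 4: 17400 * 0.977 = 17000
Net migration: Band 2 + 120 → 3911; Band 3 + 440 → 7603
Giving 6861 / 3911 / 7603 / 17000.
Dependents (band 0–19 + band 60–79) = 6861 + 17000 = 23861; working-age = 11514; ratio = 23861/11514 × 100 = 207.2

207.2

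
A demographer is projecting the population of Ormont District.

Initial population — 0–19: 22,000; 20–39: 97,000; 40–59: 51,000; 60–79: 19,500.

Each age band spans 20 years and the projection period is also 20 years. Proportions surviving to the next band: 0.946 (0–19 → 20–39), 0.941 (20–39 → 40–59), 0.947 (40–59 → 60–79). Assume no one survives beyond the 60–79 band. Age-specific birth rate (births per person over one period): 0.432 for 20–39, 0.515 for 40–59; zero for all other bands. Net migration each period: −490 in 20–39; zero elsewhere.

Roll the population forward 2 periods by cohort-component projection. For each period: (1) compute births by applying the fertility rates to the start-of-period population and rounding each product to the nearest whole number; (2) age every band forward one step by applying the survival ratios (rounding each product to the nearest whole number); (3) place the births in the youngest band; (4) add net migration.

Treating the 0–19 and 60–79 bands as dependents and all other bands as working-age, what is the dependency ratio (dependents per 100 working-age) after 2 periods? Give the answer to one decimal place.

171.1

[period 1]
Births: 97000 × 0.432 = 41904, 51000 × 0.515 = 26265 — total 68169
20–39: 22000 × 0.946 = 20812
40–59: 97000 × 0.941 = 91277
60–79: 51000 × 0.947 = 48297
Net migration: 20–39 − 490 → 20322
Population now: 0–19=68169, 20–39=20322, 40–59=91277, 60–79=48297
[period 2]
Births: 20322 × 0.432 = 8779, 91277 × 0.515 = 47008 — total 55787
20–39: 68169 × 0.946 = 64488
40–59: 20322 × 0.941 = 19123
60–79: 91277 × 0.947 = 86439
Net migration: 20–39 − 490 → 63998
Population now: 0–19=55787, 20–39=63998, 40–59=19123, 60–79=86439
Dependents (band 0–19 + band 60–79) = 55787 + 86439 = 142226; working-age = 83121; ratio = 142226/83121 × 100 = 171.1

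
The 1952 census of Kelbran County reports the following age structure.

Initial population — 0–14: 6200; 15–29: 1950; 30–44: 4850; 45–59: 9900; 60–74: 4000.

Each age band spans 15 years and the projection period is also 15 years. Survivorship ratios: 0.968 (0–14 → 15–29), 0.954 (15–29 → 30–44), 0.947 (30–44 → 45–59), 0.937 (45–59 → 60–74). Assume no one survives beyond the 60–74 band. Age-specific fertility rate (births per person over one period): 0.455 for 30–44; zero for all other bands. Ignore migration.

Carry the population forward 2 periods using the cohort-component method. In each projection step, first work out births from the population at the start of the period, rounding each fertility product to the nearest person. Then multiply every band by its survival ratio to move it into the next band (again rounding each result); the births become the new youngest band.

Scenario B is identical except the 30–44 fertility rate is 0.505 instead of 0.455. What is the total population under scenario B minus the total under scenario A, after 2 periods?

328

[period 1]
Births: 4850 × 0.455 = 2207
15–29: 6200 × 0.968 = 6002
30–44: 1950 × 0.954 = 1860
45–59: 4850 × 0.947 = 4593
60–74: 9900 × 0.937 = 9276
End of period: [2207, 6002, 1860, 4593, 9276]
[period 2]
Births: 1860 × 0.455 = 846
15–29: 2207 × 0.968 = 2136
30–44: 6002 × 0.954 = 5726
45–59: 1860 × 0.947 = 1761
60–74: 4593 × 0.937 = 4304
End of period: [846, 2136, 5726, 1761, 4304]
Scenario A total after 2 periods: 14773
Scenario B projection —
[period 1]
Births: 4850 × 0.505 = 2449
15–29: 6200 × 0.968 = 6002
30–44: 1950 × 0.954 = 1860
45–59: 4850 × 0.947 = 4593
60–74: 9900 × 0.937 = 9276
End of period: [2449, 6002, 1860, 4593, 9276]
[period 2]
Births: 1860 × 0.505 = 939
15–29: 2449 × 0.968 = 2371
30–44: 6002 × 0.954 = 5726
45–59: 1860 × 0.947 = 1761
60–74: 4593 × 0.937 = 4304
End of period: [939, 2371, 5726, 1761, 4304]
Scenario B total after 2 periods: 15101
Difference B − A = 15101 − 14773 = 328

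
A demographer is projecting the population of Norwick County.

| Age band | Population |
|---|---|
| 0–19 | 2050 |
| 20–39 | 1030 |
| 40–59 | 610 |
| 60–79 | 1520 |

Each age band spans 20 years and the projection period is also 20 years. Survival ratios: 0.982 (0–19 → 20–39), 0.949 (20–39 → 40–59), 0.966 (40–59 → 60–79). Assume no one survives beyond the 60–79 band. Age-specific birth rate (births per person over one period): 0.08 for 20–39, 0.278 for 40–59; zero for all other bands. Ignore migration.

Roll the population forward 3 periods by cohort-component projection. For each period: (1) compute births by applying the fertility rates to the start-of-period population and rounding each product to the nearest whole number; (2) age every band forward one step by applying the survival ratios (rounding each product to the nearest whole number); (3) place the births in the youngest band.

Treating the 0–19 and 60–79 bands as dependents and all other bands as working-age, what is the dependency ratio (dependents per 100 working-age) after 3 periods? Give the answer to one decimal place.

[period 1]
Births: 1030 × 0.08 = 82  |  610 × 0.278 = 170 → 252
20–39: 2050 × 0.982 = 2013
40–59: 1030 × 0.949 = 977
60–79: 610 × 0.966 = 589
→ [252, 2013, 977, 589]
[period 2]
Births: 2013 × 0.08 = 161  |  977 × 0.278 = 272 → 433
20–39: 252 × 0.982 = 247
40–59: 2013 × 0.949 = 1910
60–79: 977 × 0.966 = 944
→ [433, 247, 1910, 944]
[period 3]
Births: 247 × 0.08 = 20  |  1910 × 0.278 = 531 → 551
20–39: 433 × 0.982 = 425
40–59: 247 × 0.949 = 234
60–79: 1910 × 0.966 = 1845
→ [551, 425, 234, 1845]
Dependents (band 0–19 + band 60–79) = 551 + 1845 = 2396; working-age = 659; ratio = 2396/659 × 100 = 363.6

363.6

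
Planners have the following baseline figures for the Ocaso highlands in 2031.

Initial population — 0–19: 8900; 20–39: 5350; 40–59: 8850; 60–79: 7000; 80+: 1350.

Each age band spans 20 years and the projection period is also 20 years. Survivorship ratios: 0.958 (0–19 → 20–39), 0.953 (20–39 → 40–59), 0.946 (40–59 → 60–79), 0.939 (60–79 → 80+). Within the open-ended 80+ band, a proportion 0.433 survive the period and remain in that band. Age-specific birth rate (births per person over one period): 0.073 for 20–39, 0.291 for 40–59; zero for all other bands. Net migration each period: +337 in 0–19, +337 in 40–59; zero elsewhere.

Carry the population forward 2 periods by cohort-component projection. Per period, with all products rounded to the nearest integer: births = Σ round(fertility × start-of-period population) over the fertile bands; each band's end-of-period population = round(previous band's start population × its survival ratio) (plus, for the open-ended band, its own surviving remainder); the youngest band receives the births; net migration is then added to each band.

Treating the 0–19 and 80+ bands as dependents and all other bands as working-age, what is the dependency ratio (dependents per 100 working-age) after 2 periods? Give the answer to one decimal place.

80.5

After projecting period 1:
Births: 5350 * 0.073 = 391, 8850 * 0.291 = 2575 ⇒ total 2966
20–39: 8900 * 0.958 = 8526
40–59: 5350 * 0.953 = 5099
60–79: 8850 * 0.946 = 8372
80+: 7000 * 0.939 + 1350 * 0.433 = 6573 + 585 = 7158
Net migration: 0–19 + 337 → 3303; 40–59 + 337 → 5436
→ [3303, 8526, 5436, 8372, 7158]
After projecting period 2:
Births: 8526 * 0.073 = 622, 5436 * 0.291 = 1582 ⇒ total 2204
20–39: 3303 * 0.958 = 3164
40–59: 8526 * 0.953 = 8125
60–79: 5436 * 0.946 = 5142
80+: 8372 * 0.939 + 7158 * 0.433 = 7861 + 3099 = 10960
Net migration: 0–19 + 337 → 2541; 40–59 + 337 → 8462
→ [2541, 3164, 8462, 5142, 10960]
Dependents (band 0–19 + band 80+) = 2541 + 10960 = 13501; working-age = 16768; ratio = 13501/16768 × 100 = 80.5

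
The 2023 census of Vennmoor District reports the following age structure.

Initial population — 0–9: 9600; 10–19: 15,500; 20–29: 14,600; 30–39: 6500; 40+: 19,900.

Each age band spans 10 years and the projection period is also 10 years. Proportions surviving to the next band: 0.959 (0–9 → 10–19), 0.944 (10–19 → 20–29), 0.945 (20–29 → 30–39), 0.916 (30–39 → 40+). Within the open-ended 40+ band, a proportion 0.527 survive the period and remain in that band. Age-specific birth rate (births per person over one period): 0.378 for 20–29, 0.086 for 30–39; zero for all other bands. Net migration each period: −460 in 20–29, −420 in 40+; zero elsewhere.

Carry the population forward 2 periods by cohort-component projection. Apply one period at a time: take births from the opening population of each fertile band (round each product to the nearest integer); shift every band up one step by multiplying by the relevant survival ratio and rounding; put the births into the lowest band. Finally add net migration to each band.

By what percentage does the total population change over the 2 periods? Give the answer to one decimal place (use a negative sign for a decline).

Period 1.
Births: 14600 * 0.378 = 5519, 6500 * 0.086 = 559 → 6078
10–19: 9600 * 0.959 = 9206
20–29: 15500 * 0.944 = 14632
30–39: 14600 * 0.945 = 13797
40+: 6500 * 0.916 + 19900 * 0.527 = 5954 + 10487 = 16441
Net migration: 20–29 − 460 → 14172; 40+ − 420 → 16021
Population now: 0–9=6078, 10–19=9206, 20–29=14172, 30–39=13797, 40+=16021
Period 2.
Births: 14172 * 0.378 = 5357, 13797 * 0.086 = 1187 → 6544
10–19: 6078 * 0.959 = 5829
20–29: 9206 * 0.944 = 8690
30–39: 14172 * 0.945 = 13393
40+: 13797 * 0.916 + 16021 * 0.527 = 12638 + 8443 = 21081
Net migration: 20–29 − 460 → 8230; 40+ − 420 → 20661
Population now: 0–9=6544, 10–19=5829, 20–29=8230, 30–39=13393, 40+=20661
Total: 66100 → 54657; change = -11443; percentage change = -17.3%

-17.3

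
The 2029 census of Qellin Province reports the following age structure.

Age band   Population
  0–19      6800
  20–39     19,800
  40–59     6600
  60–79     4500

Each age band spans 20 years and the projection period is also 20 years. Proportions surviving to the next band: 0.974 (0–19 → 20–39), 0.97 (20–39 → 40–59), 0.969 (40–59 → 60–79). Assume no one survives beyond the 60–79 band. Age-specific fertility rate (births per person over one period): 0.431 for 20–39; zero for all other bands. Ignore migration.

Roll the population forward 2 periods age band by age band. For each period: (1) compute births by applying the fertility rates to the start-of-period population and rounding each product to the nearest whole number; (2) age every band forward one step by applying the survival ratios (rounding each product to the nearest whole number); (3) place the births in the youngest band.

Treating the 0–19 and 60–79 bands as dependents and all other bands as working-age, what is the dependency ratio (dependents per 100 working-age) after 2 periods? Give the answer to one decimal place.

[period 1]
Births: 19800 × 0.431 = 8534
20–39: 6800 × 0.974 = 6623
40–59: 19800 × 0.97 = 19206
60–79: 6600 × 0.969 = 6395
Population now: 0–19=8534, 20–39=6623, 40–59=19206, 60–79=6395
[period 2]
Births: 6623 × 0.431 = 2855
20–39: 8534 × 0.974 = 8312
40–59: 6623 × 0.97 = 6424
60–79: 19206 × 0.969 = 18611
Population now: 0–19=2855, 20–39=8312, 40–59=6424, 60–79=18611
Dependents (band 0–19 + band 60–79) = 2855 + 18611 = 21466; working-age = 14736; ratio = 21466/14736 × 100 = 145.7

145.7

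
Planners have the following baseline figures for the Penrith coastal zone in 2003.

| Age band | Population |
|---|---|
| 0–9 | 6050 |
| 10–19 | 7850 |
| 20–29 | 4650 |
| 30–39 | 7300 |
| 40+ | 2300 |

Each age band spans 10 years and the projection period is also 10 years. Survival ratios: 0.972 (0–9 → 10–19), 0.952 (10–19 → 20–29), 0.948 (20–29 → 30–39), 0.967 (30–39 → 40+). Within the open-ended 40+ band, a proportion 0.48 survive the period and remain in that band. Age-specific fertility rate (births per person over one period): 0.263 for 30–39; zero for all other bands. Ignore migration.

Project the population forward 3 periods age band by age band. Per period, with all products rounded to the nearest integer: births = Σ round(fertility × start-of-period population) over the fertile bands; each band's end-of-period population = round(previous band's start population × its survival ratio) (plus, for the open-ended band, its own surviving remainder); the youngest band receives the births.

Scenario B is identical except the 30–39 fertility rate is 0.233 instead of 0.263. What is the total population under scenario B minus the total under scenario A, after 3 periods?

[period 1]
Births: 7300 × 0.263 = 1920
10–19: 6050 × 0.972 = 5881
20–29: 7850 × 0.952 = 7473
30–39: 4650 × 0.948 = 4408
40+: 7300 × 0.967 + 2300 × 0.48 = 7059 + 1104 = 8163
End of period: [1920, 5881, 7473, 4408, 8163]
[period 2]
Births: 4408 × 0.263 = 1159
10–19: 1920 × 0.972 = 1866
20–29: 5881 × 0.952 = 5599
30–39: 7473 × 0.948 = 7084
40+: 4408 × 0.967 + 8163 × 0.48 = 4263 + 3918 = 8181
End of period: [1159, 1866, 5599, 7084, 8181]
[period 3]
Births: 7084 × 0.263 = 1863
10–19: 1159 × 0.972 = 1127
20–29: 1866 × 0.952 = 1776
30–39: 5599 × 0.948 = 5308
40+: 7084 × 0.967 + 8181 × 0.48 = 6850 + 3927 = 10777
End of period: [1863, 1127, 1776, 5308, 10777]
Scenario A total after 3 periods: 20851
Scenario B projection —
[period 1]
Births: 7300 × 0.233 = 1701
10–19: 6050 × 0.972 = 5881
20–29: 7850 × 0.952 = 7473
30–39: 4650 × 0.948 = 4408
40+: 7300 × 0.967 + 2300 × 0.48 = 7059 + 1104 = 8163
End of period: [1701, 5881, 7473, 4408, 8163]
[period 2]
Births: 4408 × 0.233 = 1027
10–19: 1701 × 0.972 = 1653
20–29: 5881 × 0.952 = 5599
30–39: 7473 × 0.948 = 7084
40+: 4408 × 0.967 + 8163 × 0.48 = 4263 + 3918 = 8181
End of period: [1027, 1653, 5599, 7084, 8181]
[period 3]
Births: 7084 × 0.233 = 1651
10–19: 1027 × 0.972 = 998
20–29: 1653 × 0.952 = 1574
30–39: 5599 × 0.948 = 5308
40+: 7084 × 0.967 + 8181 × 0.48 = 6850 + 3927 = 10777
End of period: [1651, 998, 1574, 5308, 10777]
Scenario B total after 3 periods: 20308
Difference B − A = 20308 − 20851 = -543

-543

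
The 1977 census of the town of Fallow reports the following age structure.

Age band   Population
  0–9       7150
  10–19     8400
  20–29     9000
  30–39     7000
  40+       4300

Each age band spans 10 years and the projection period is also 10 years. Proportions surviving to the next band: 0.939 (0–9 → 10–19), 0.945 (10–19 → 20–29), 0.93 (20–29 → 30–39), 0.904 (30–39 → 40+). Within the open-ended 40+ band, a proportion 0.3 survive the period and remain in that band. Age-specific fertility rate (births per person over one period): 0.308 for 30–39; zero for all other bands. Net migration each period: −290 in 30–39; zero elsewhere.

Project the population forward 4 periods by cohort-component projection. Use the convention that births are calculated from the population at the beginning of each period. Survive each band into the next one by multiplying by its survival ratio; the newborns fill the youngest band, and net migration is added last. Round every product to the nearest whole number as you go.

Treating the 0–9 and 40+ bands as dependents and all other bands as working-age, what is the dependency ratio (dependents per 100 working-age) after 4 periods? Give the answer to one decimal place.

Numbering the bands 1..5 from youngest to oldest:
— Period 1 —
Births: 7000 × 0.308 = 2156
Band 2: 7150 × 0.939 = 6714
Band 3: 8400 × 0.945 = 7938
Band 4: 9000 × 0.93 = 8370
Band 5: 7000 × 0.904 + 4300 × 0.3 = 6328 + 1290 = 7618
Net migration: Band 4 − 290 → 8080
Giving 2156 / 6714 / 7938 / 8080 / 7618.
— Period 2 —
Births: 8080 × 0.308 = 2489
Band 2: 2156 × 0.939 = 2024
Band 3: 6714 × 0.945 = 6345
Band 4: 7938 × 0.93 = 7382
Band 5: 8080 × 0.904 + 7618 × 0.3 = 7304 + 2285 = 9589
Net migration: Band 4 − 290 → 7092
Giving 2489 / 2024 / 6345 / 7092 / 9589.
— Period 3 —
Births: 7092 × 0.308 = 2184
Band 2: 2489 × 0.939 = 2337
Band 3: 2024 × 0.945 = 1913
Band 4: 6345 × 0.93 = 5901
Band 5: 7092 × 0.904 + 9589 × 0.3 = 6411 + 2877 = 9288
Net migration: Band 4 − 290 → 5611
Giving 2184 / 2337 / 1913 / 5611 / 9288.
— Period 4 —
Births: 5611 × 0.308 = 1728
Band 2: 2184 × 0.939 = 2051
Band 3: 2337 × 0.945 = 2208
Band 4: 1913 × 0.93 = 1779
Band 5: 5611 × 0.904 + 9288 × 0.3 = 5072 + 2786 = 7858
Net migration: Band 4 − 290 → 1489
Giving 1728 / 2051 / 2208 / 1489 / 7858.
Dependents (band 0–9 + band 40+) = 1728 + 7858 = 9586; working-age = 5748; ratio = 9586/5748 × 100 = 166.8

166.8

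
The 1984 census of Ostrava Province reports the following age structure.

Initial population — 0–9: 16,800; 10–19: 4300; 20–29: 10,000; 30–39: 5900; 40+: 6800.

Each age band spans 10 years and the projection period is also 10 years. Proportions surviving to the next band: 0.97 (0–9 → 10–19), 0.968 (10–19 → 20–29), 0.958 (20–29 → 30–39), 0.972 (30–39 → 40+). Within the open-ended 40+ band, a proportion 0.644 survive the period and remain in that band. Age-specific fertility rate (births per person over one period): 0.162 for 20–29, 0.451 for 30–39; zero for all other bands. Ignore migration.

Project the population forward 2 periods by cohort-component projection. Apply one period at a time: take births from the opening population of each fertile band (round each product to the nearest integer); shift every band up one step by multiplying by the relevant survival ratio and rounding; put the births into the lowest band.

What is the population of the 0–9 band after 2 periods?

(Bands numbered youngest = 1 to oldest = 5.)
Period 1.
Births: 10000 × 0.162 = 1620, 5900 × 0.451 = 2661 ⇒ total 4281
Band 2: 16800 × 0.97 = 16296
Band 3: 4300 × 0.968 = 4162
Band 4: 10000 × 0.958 = 9580
Band 5: 5900 × 0.972 + 6800 × 0.644 = 5735 + 4379 = 10114
End of period: [4281, 16296, 4162, 9580, 10114]
Period 2.
Births: 4162 × 0.162 = 674, 9580 × 0.451 = 4321 ⇒ total 4995
Band 2: 4281 × 0.97 = 4153
Band 3: 16296 × 0.968 = 15775
Band 4: 4162 × 0.958 = 3987
Band 5: 9580 × 0.972 + 10114 × 0.644 = 9312 + 6513 = 15825
End of period: [4995, 4153, 15775, 3987, 15825]

4995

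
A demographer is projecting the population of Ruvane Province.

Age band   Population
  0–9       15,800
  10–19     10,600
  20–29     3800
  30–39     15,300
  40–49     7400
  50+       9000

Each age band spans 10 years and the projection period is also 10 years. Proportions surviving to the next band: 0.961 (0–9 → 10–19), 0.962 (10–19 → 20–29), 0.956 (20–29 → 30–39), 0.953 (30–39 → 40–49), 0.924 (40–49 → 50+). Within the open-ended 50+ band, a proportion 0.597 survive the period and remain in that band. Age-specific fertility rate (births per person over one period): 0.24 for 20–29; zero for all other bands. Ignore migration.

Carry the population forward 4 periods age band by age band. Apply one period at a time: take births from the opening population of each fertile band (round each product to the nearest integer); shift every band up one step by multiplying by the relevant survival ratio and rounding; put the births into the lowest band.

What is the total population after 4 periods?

Let group 1 be 0–9 through group 6 = 50+.
— Period 1 —
Births: 3800 * 0.24 = 912
Group 2: 15800 * 0.961 = 15184
Group 3: 10600 * 0.962 = 10197
Group 4: 3800 * 0.956 = 3633
Group 5: 15300 * 0.953 = 14581
Group 6: 7400 * 0.924 + 9000 * 0.597 = 6838 + 5373 = 12211
End of period: [912, 15184, 10197, 3633, 14581, 12211]
— Period 2 —
Births: 10197 * 0.24 = 2447
Group 2: 912 * 0.961 = 876
Group 3: 15184 * 0.962 = 14607
Group 4: 10197 * 0.956 = 9748
Group 5: 3633 * 0.953 = 3462
Group 6: 14581 * 0.924 + 12211 * 0.597 = 13473 + 7290 = 20763
End of period: [2447, 876, 14607, 9748, 3462, 20763]
— Period 3 —
Births: 14607 * 0.24 = 3506
Group 2: 2447 * 0.961 = 2352
Group 3: 876 * 0.962 = 843
Group 4: 14607 * 0.956 = 13964
Group 5: 9748 * 0.953 = 9290
Group 6: 3462 * 0.924 + 20763 * 0.597 = 3199 + 12396 = 15595
End of period: [3506, 2352, 843, 13964, 9290, 15595]
— Period 4 —
Births: 843 * 0.24 = 202
Group 2: 3506 * 0.961 = 3369
Group 3: 2352 * 0.962 = 2263
Group 4: 843 * 0.956 = 806
Group 5: 13964 * 0.953 = 13308
Group 6: 9290 * 0.924 + 15595 * 0.597 = 8584 + 9310 = 17894
End of period: [202, 3369, 2263, 806, 13308, 17894]
Total after period 4: 202 + 3369 + 2263 + 806 + 13308 + 17894 = 37842

37842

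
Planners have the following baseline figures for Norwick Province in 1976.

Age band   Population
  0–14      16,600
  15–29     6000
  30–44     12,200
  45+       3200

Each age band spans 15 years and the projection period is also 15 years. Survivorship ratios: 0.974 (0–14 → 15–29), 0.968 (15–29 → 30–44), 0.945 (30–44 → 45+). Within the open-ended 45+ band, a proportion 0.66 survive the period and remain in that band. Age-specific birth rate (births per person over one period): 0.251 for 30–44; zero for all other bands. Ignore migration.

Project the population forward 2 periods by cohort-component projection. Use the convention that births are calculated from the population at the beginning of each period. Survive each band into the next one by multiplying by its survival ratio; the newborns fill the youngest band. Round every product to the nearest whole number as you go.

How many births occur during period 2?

1458

After projecting period 1:
Births: 12200 × 0.251 = 3062
15–29: 16600 × 0.974 = 16168
30–44: 6000 × 0.968 = 5808
45+: 12200 × 0.945 + 3200 × 0.66 = 11529 + 2112 = 13641
→ [3062, 16168, 5808, 13641]
After projecting period 2:
Births: 5808 × 0.251 = 1458
15–29: 3062 × 0.974 = 2982
30–44: 16168 × 0.968 = 15651
45+: 5808 × 0.945 + 13641 × 0.66 = 5489 + 9003 = 14492
→ [1458, 2982, 15651, 14492]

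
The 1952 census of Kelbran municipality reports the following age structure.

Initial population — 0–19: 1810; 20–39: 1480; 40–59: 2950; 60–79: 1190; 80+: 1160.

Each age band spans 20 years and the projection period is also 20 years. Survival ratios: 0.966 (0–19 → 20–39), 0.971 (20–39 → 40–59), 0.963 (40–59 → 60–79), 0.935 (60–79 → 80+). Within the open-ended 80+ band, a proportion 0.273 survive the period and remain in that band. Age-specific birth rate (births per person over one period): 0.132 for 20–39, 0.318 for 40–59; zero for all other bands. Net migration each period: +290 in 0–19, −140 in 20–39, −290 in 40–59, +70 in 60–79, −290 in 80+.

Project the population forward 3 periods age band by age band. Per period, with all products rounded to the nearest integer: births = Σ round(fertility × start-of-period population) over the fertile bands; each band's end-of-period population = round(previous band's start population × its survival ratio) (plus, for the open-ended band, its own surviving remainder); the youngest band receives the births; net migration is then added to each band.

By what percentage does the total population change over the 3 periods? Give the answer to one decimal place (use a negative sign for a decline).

-38.1

[period 1]
Births: 1480 × 0.132 = 195, 2950 × 0.318 = 938 — total 1133
20–39: 1810 × 0.966 = 1748
40–59: 1480 × 0.971 = 1437
60–79: 2950 × 0.963 = 2841
80+: 1190 × 0.935 + 1160 × 0.273 = 1113 + 317 = 1430
Net migration: 0–19 + 290 → 1423; 20–39 − 140 → 1608; 40–59 − 290 → 1147; 60–79 + 70 → 2911; 80+ − 290 → 1140
End of period: [1423, 1608, 1147, 2911, 1140]
[period 2]
Births: 1608 × 0.132 = 212, 1147 × 0.318 = 365 — total 577
20–39: 1423 × 0.966 = 1375
40–59: 1608 × 0.971 = 1561
60–79: 1147 × 0.963 = 1105
80+: 2911 × 0.935 + 1140 × 0.273 = 2722 + 311 = 3033
Net migration: 0–19 + 290 → 867; 20–39 − 140 → 1235; 40–59 − 290 → 1271; 60–79 + 70 → 1175; 80+ − 290 → 2743
End of period: [867, 1235, 1271, 1175, 2743]
[period 3]
Births: 1235 × 0.132 = 163, 1271 × 0.318 = 404 — total 567
20–39: 867 × 0.966 = 838
40–59: 1235 × 0.971 = 1199
60–79: 1271 × 0.963 = 1224
80+: 1175 × 0.935 + 2743 × 0.273 = 1099 + 749 = 1848
Net migration: 0–19 + 290 → 857; 20–39 − 140 → 698; 40–59 − 290 → 909; 60–79 + 70 → 1294; 80+ − 290 → 1558
End of period: [857, 698, 909, 1294, 1558]
Total: 8590 → 5316; change = -3274; percentage change = -38.1%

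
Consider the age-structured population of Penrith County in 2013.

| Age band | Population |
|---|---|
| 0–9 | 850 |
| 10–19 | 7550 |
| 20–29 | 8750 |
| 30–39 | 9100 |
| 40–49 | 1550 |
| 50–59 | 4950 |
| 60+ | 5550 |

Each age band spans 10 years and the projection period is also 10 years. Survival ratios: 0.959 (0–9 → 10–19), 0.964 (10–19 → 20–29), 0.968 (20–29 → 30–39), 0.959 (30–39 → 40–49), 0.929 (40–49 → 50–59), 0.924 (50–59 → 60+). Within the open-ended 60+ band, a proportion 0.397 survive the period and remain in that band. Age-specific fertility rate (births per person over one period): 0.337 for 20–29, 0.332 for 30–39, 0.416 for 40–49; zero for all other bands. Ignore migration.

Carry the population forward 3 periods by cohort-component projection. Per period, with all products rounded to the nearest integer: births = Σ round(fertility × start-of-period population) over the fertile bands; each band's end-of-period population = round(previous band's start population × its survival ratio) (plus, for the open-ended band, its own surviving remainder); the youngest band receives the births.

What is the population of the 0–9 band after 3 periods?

5983

— Period 1 —
Births: 8750 × 0.337 = 2949, 9100 × 0.332 = 3021, 1550 × 0.416 = 645 ⇒ total 6615
10–19: 850 × 0.959 = 815
20–29: 7550 × 0.964 = 7278
30–39: 8750 × 0.968 = 8470
40–49: 9100 × 0.959 = 8727
50–59: 1550 × 0.929 = 1440
60+: 4950 × 0.924 + 5550 × 0.397 = 4574 + 2203 = 6777
End of period: [6615, 815, 7278, 8470, 8727, 1440, 6777]
— Period 2 —
Births: 7278 × 0.337 = 2453, 8470 × 0.332 = 2812, 8727 × 0.416 = 3630 ⇒ total 8895
10–19: 6615 × 0.959 = 6344
20–29: 815 × 0.964 = 786
30–39: 7278 × 0.968 = 7045
40–49: 8470 × 0.959 = 8123
50–59: 8727 × 0.929 = 8107
60+: 1440 × 0.924 + 6777 × 0.397 = 1331 + 2690 = 4021
End of period: [8895, 6344, 786, 7045, 8123, 8107, 4021]
— Period 3 —
Births: 786 × 0.337 = 265, 7045 × 0.332 = 2339, 8123 × 0.416 = 3379 ⇒ total 5983
10–19: 8895 × 0.959 = 8530
20–29: 6344 × 0.964 = 6116
30–39: 786 × 0.968 = 761
40–49: 7045 × 0.959 = 6756
50–59: 8123 × 0.929 = 7546
60+: 8107 × 0.924 + 4021 × 0.397 = 7491 + 1596 = 9087
End of period: [5983, 8530, 6116, 761, 6756, 7546, 9087]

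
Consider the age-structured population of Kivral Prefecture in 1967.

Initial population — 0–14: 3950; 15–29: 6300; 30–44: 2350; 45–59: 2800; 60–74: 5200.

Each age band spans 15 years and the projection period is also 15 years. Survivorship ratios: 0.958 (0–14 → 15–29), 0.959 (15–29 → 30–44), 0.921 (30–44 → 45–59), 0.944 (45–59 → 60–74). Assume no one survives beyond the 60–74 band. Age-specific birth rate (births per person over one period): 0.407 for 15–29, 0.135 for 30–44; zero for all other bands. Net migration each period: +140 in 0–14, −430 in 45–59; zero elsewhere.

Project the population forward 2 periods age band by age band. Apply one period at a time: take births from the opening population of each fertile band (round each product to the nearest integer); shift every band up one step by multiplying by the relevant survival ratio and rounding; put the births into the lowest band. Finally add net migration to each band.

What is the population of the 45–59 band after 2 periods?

After projecting period 1:
Births: 6300 * 0.407 = 2564, 2350 * 0.135 = 317 → 2881
15–29: 3950 * 0.958 = 3784
30–44: 6300 * 0.959 = 6042
45–59: 2350 * 0.921 = 2164
60–74: 2800 * 0.944 = 2643
Net migration: 0–14 + 140 → 3021; 45–59 − 430 → 1734
Population now: 0–14=3021, 15–29=3784, 30–44=6042, 45–59=1734, 60–74=2643
After projecting period 2:
Births: 3784 * 0.407 = 1540, 6042 * 0.135 = 816 → 2356
15–29: 3021 * 0.958 = 2894
30–44: 3784 * 0.959 = 3629
45–59: 6042 * 0.921 = 5565
60–74: 1734 * 0.944 = 1637
Net migration: 0–14 + 140 → 2496; 45–59 − 430 → 5135
Population now: 0–14=2496, 15–29=2894, 30–44=3629, 45–59=5135, 60–74=1637

5135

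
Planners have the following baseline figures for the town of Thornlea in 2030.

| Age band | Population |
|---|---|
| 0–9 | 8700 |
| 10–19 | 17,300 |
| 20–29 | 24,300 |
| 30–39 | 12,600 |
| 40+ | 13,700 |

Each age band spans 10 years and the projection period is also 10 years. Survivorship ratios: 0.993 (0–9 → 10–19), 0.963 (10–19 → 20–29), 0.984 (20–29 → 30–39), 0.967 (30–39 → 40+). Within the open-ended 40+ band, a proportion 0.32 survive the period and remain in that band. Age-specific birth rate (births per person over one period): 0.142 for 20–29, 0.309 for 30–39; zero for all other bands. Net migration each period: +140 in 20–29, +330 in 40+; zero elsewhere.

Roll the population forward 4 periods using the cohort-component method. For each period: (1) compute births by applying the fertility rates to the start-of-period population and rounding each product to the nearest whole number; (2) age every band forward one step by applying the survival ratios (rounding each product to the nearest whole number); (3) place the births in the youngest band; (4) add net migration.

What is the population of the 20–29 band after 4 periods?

(Groups numbered youngest = 1 to oldest = 5.)
Period 1.
Births: 24300 * 0.142 = 3451 ; 12600 * 0.309 = 3893 → total 7344
Group 2: 8700 * 0.993 = 8639
Group 3: 17300 * 0.963 = 16660
Group 4: 24300 * 0.984 = 23911
Group 5: 12600 * 0.967 + 13700 * 0.32 = 12184 + 4384 = 16568
Net migration: Group 3 + 140 → 16800; Group 5 + 330 → 16898
Giving 7344 / 8639 / 16800 / 23911 / 16898.
Period 2.
Births: 16800 * 0.142 = 2386 ; 23911 * 0.309 = 7388 → total 9774
Group 2: 7344 * 0.993 = 7293
Group 3: 8639 * 0.963 = 8319
Group 4: 16800 * 0.984 = 16531
Group 5: 23911 * 0.967 + 16898 * 0.32 = 23122 + 5407 = 28529
Net migration: Group 3 + 140 → 8459; Group 5 + 330 → 28859
Giving 9774 / 7293 / 8459 / 16531 / 28859.
Period 3.
Births: 8459 * 0.142 = 1201 ; 16531 * 0.309 = 5108 → total 6309
Group 2: 9774 * 0.993 = 9706
Group 3: 7293 * 0.963 = 7023
Group 4: 8459 * 0.984 = 8324
Group 5: 16531 * 0.967 + 28859 * 0.32 = 15985 + 9235 = 25220
Net migration: Group 3 + 140 → 7163; Group 5 + 330 → 25550
Giving 6309 / 9706 / 7163 / 8324 / 25550.
Period 4.
Births: 7163 * 0.142 = 1017 ; 8324 * 0.309 = 2572 → total 3589
Group 2: 6309 * 0.993 = 6265
Group 3: 9706 * 0.963 = 9347
Group 4: 7163 * 0.984 = 7048
Group 5: 8324 * 0.967 + 25550 * 0.32 = 8049 + 8176 = 16225
Net migration: Group 3 + 140 → 9487; Group 5 + 330 → 16555
Giving 3589 / 6265 / 9487 / 7048 / 16555.

9487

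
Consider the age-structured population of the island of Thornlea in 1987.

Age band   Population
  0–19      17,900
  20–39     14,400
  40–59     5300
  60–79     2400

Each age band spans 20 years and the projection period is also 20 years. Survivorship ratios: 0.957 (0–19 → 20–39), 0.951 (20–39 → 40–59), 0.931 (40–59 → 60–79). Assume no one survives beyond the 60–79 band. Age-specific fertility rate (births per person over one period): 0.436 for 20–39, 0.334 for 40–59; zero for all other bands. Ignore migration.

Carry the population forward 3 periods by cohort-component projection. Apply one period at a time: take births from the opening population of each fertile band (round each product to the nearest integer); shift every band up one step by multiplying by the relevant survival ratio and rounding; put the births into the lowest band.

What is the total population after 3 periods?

After projecting period 1:
Births: 14400 × 0.436 = 6278  |  5300 × 0.334 = 1770 — total 8048
20–39: 17900 × 0.957 = 17130
40–59: 14400 × 0.951 = 13694
60–79: 5300 × 0.931 = 4934
Giving 8048 / 17130 / 13694 / 4934.
After projecting period 2:
Births: 17130 × 0.436 = 7469  |  13694 × 0.334 = 4574 — total 12043
20–39: 8048 × 0.957 = 7702
40–59: 17130 × 0.951 = 16291
60–79: 13694 × 0.931 = 12749
Giving 12043 / 7702 / 16291 / 12749.
After projecting period 3:
Births: 7702 × 0.436 = 3358  |  16291 × 0.334 = 5441 — total 8799
20–39: 12043 × 0.957 = 11525
40–59: 7702 × 0.951 = 7325
60–79: 16291 × 0.931 = 15167
Giving 8799 / 11525 / 7325 / 15167.
Total after period 3: 8799 + 11525 + 7325 + 15167 = 42816

42816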